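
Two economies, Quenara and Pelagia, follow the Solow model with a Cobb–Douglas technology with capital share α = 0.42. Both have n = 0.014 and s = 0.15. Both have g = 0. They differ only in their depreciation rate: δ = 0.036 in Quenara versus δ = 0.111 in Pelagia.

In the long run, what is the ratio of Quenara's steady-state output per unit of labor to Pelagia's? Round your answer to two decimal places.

y*_Q / y*_P ≈ 1.94

Steady-state y* = [s/(n + δ)]^(α/(1−α)), so the ratio is [ (s_Q/(n + δ)_Q) / (s_P/(n + δ)_P) ]^0.7241.
s_Q/(n + δ)_Q = 0.15/0.050 = 3.0000; s_P/(n + δ)_P = 0.15/0.125 = 1.2000.
Ratio = (3.0000/1.2000)^0.7241 = 2.5000^0.7241 ≈ 1.9415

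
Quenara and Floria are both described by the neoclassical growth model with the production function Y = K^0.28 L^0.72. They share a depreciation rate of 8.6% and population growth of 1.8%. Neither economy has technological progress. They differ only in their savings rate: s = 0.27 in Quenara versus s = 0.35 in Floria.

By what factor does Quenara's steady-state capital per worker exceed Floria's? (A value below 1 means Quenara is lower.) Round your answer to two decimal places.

Steady-state k* = [s/(n + δ)]^(1/(1−α)), so the ratio is [ (s_Q/(n + δ)_Q) / (s_F/(n + δ)_F) ]^1.3889.
s_Q/(n + δ)_Q = 0.27/0.104 = 2.5962; s_F/(n + δ)_F = 0.35/0.104 = 3.3654.
Ratio = (2.5962/3.3654)^1.3889 = 0.7714^1.3889 ≈ 0.6973

ratio ≈ 0.70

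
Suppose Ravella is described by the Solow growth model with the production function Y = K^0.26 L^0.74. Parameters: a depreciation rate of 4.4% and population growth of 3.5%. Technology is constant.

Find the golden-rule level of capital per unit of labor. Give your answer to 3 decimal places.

k_gold ≈ 5.002

The golden rule sets f'(k) = n + δ, i.e. α·k^(α−1) = n + δ.
So k^(1−α) = α / (n + δ) = 0.26 / 0.079 = 3.2911.
k_gold = 3.2911^(1/0.74) ≈ 5.0016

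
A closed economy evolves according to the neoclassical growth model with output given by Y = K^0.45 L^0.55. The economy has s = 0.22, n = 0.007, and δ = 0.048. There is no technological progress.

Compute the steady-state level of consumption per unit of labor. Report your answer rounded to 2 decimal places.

c* = 2.42

In steady state, investment equals break-even investment: s·k^α = (n + δ)·k.
Dividing both sides by k: k^(1−α) = s / (n + δ).
k^0.55 = 0.22 / (0.007 + 0.048) = 0.22 / 0.055 = 4.0000
k* = 4.0000^(1/0.55) ≈ 12.4353
y* = (k*)^α = 12.4353^0.45 ≈ 3.1088
c* = (1 − s)·y* = (1 − 0.22) × 3.1088 ≈ 2.4249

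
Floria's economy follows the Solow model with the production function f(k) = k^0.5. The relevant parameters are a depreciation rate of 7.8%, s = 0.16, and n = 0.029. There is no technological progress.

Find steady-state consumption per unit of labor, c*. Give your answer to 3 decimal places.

c* ≈ 1.256

In steady state, investment equals break-even investment: s·k^α = (n + δ)·k.
Rearranging, k^(1−α) = s / (n + δ).
k^0.5 = 0.16 / (0.029 + 0.078) = 0.16 / 0.107 = 1.4953
k* = 1.4953^(1/0.5) ≈ 2.2359
y* = (k*)^α = 2.2359^0.5 ≈ 1.4953
c* = (1 − s)·y* = (1 − 0.16) × 1.4953 ≈ 1.2561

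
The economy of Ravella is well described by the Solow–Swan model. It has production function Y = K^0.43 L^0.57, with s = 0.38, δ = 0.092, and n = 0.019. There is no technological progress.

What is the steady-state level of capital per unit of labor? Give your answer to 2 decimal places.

k* ≈ 8.66

In steady state, investment equals break-even investment: s·k^α = (n + δ)·k.
Rearranging, k^(1−α) = s / (n + δ).
k^0.57 = 0.38 / (0.019 + 0.092) = 0.38 / 0.111 = 3.4234
k* = 3.4234^(1/0.57) ≈ 8.6625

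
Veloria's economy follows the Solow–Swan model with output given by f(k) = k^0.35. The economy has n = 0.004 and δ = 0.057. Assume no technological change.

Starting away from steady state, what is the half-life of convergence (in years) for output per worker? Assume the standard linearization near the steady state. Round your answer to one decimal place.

Near the steady state the convergence rate is λ = (1 − α)(n + δ).
λ = (1 − 0.35) × 0.061 = 0.65 × 0.061 = 0.03965
Half-life = ln 2 / λ = 0.6931 / 0.03965 ≈ 17.48 years

t_½ ≈ 17.5 years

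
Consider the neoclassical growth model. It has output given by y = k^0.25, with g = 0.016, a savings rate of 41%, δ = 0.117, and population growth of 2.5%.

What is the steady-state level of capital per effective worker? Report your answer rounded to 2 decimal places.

k* ≈ 3.57

Steady state requires s·f(k) = (n + g + δ)·k, i.e. s·k^α = (n + g + δ)·k.
Dividing both sides by k: k^(1−α) = s / (n + g + δ).
k^0.75 = 0.41 / (0.025 + 0.016 + 0.117) = 0.41 / 0.158 = 2.5949
k* = 2.5949^(1/0.75) ≈ 3.5658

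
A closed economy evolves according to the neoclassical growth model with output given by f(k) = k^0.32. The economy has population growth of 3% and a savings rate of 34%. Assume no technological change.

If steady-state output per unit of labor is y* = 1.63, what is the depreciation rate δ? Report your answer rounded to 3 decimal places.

Steady state requires s·f(k) = (n + δ)·k, i.e. s·k^α = (n + δ)·k.
Since y* = [s/(n + δ)]^(α/(1−α)), we have s/(n + δ) = (y*)^((1−α)/α) = 1.63^2.125 = 2.8242.
Therefore n + δ = s / 2.8242 = 0.34 / 2.8242 = 0.1204, so δ = 0.1204 − 0.030 = 0.0904.

δ ≈ 0.090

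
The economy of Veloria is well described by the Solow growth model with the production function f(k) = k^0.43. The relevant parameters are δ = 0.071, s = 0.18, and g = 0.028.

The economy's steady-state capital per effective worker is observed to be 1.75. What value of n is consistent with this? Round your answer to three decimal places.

At the steady state, Δk = 0, so s·k^α = (n + g + δ)·k.
So s / (n + g + δ) = (k*)^(1−α) = 1.75^0.57 = 1.3757.
Therefore n + g + δ = s / 1.3757 = 0.18 / 1.3757 = 0.1308, so n = 0.1308 − 0.099 = 0.0318.

n ≈ 0.032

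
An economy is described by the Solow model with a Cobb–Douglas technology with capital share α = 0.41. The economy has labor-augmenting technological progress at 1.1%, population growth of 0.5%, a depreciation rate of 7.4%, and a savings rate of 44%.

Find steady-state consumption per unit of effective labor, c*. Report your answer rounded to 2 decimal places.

In steady state, investment equals break-even investment: s·k^α = (n + g + δ)·k.
Dividing both sides by k: k^(1−α) = s / (n + g + δ).
k^0.59 = 0.44 / (0.005 + 0.011 + 0.074) = 0.44 / 0.090 = 4.8889
k* = 4.8889^(1/0.59) ≈ 14.7284
y* = (k*)^α = 14.7284^0.41 ≈ 3.0126
c* = (1 − s)·y* = (1 − 0.44) × 3.0126 ≈ 1.6871

c* = 1.69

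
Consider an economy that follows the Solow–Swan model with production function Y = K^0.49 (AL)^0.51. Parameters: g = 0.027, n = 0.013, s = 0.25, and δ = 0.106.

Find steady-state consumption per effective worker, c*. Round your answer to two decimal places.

c* = 1.26

In steady state, investment equals break-even investment: s·k^α = (n + g + δ)·k.
Dividing both sides by k: k^(1−α) = s / (n + g + δ).
k^0.51 = 0.25 / (0.013 + 0.027 + 0.106) = 0.25 / 0.146 = 1.7123
k* = 1.7123^(1/0.51) ≈ 2.8708
y* = (k*)^α = 2.8708^0.49 ≈ 1.6766
c* = (1 − s)·y* = (1 − 0.25) × 1.6766 ≈ 1.2575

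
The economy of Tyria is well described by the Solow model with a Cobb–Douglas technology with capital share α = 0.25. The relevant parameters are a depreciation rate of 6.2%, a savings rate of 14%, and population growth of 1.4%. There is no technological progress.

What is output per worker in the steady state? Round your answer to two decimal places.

At the steady state, Δk = 0, so s·k^α = (n + δ)·k.
Rearranging, k^(1−α) = s / (n + δ).
k^0.75 = 0.14 / (0.014 + 0.062) = 0.14 / 0.076 = 1.8421
k* = 1.8421^(1/0.75) ≈ 2.2581
y* = (k*)^α = 2.2581^0.25 ≈ 1.2258

y* ≈ 1.23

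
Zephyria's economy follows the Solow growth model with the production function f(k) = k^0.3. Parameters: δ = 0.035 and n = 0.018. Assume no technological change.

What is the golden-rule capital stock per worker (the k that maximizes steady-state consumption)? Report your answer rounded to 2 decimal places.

k_gold ≈ 11.90

The golden rule sets f'(k) = n + δ, i.e. α·k^(α−1) = n + δ.
So k^(1−α) = α / (n + δ) = 0.3 / 0.053 = 5.6604.
k_gold = 5.6604^(1/0.7) ≈ 11.8986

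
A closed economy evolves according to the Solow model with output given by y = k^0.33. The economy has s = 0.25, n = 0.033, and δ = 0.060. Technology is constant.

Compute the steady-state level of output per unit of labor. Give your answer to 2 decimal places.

Steady state requires s·f(k) = (n + δ)·k, i.e. s·k^α = (n + δ)·k.
Rearranging, k^(1−α) = s / (n + δ).
k^0.67 = 0.25 / (0.033 + 0.060) = 0.25 / 0.093 = 2.6882
k* = 2.6882^(1/0.67) ≈ 4.3751
y* = (k*)^α = 4.3751^0.33 ≈ 1.6275

y* = 1.63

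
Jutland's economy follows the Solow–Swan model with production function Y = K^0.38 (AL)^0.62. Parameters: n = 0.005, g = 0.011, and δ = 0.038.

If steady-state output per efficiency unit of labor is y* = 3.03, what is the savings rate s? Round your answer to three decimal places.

In steady state, investment equals break-even investment: s·k^α = (n + g + δ)·k.
Since y* = [s/(n + g + δ)]^(α/(1−α)), we have s/(n + g + δ) = (y*)^((1−α)/α) = 3.03^1.6316 = 6.1027.
Therefore s = 6.1027 × (n + g + δ) = 6.1027 × 0.054 = 0.3295.

s ≈ 0.330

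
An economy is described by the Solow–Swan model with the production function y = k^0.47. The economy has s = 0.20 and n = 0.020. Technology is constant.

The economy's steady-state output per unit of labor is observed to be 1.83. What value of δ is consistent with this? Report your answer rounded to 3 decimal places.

δ ≈ 0.081

At the steady state, Δk = 0, so s·k^α = (n + δ)·k.
Since y* = [s/(n + δ)]^(α/(1−α)), we have s/(n + δ) = (y*)^((1−α)/α) = 1.83^1.1277 = 1.9768.
Therefore n + δ = s / 1.9768 = 0.20 / 1.9768 = 0.1012, so δ = 0.1012 − 0.020 = 0.0812.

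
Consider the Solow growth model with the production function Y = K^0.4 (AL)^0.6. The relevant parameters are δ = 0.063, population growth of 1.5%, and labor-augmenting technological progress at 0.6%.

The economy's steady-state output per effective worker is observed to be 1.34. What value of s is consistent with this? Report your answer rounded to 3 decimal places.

s ≈ 0.130

At the steady state, Δk = 0, so s·k^α = (n + g + δ)·k.
Since y* = [s/(n + g + δ)]^(α/(1−α)), we have s/(n + g + δ) = (y*)^((1−α)/α) = 1.34^1.5 = 1.5512.
Therefore s = 1.5512 × (n + g + δ) = 1.5512 × 0.084 = 0.1303.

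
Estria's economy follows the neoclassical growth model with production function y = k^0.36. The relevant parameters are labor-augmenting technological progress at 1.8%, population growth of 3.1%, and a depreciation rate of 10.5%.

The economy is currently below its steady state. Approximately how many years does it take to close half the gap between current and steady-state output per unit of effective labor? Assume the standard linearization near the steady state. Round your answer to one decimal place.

Near the steady state the convergence rate is λ = (1 − α)(n + g + δ).
λ = (1 − 0.36) × 0.154 = 0.64 × 0.154 = 0.09856
Half-life = ln 2 / λ = 0.6931 / 0.09856 ≈ 7.03 years

t_½ ≈ 7.0 years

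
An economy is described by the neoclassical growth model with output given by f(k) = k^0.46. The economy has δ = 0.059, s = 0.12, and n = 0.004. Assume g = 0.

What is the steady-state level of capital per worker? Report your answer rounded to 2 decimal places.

Steady state requires s·f(k) = (n + δ)·k, i.e. s·k^α = (n + δ)·k.
Dividing both sides by k: k^(1−α) = s / (n + δ).
k^0.54 = 0.12 / (0.004 + 0.059) = 0.12 / 0.063 = 1.9048
k* = 1.9048^(1/0.54) ≈ 3.2979

k* ≈ 3.30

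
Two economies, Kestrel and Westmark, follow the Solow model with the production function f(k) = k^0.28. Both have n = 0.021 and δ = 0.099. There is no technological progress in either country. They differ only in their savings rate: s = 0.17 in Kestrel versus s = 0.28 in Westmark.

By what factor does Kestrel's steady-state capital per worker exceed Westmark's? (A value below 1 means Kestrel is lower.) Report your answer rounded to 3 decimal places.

ratio ≈ 0.500

Steady-state k* = [s/(n + δ)]^(1/(1−α)), so the ratio is [ (s_K/(n + δ)_K) / (s_W/(n + δ)_W) ]^1.3889.
s_K/(n + δ)_K = 0.17/0.120 = 1.4167; s_W/(n + δ)_W = 0.28/0.120 = 2.3333.
Ratio = (1.4167/2.3333)^1.3889 = 0.6072^1.3889 ≈ 0.5001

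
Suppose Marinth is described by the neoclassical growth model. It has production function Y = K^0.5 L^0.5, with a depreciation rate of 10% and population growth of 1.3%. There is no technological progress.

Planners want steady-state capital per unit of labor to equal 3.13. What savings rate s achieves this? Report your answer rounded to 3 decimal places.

s ≈ 0.200

At the steady state, Δk = 0, so s·k^α = (n + δ)·k.
So s / (n + δ) = (k*)^(1−α) = 3.13^0.5 = 1.7692.
Therefore s = 1.7692 × (n + δ) = 1.7692 × 0.113 = 0.1999.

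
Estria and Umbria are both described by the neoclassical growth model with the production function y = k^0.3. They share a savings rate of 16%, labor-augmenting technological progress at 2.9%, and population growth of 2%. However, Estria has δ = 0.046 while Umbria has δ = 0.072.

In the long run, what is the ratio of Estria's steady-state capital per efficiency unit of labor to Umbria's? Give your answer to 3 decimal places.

Steady-state k* = [s/(n + g + δ)]^(1/(1−α)), so the ratio is [ (s_E/(n + g + δ)_E) / (s_U/(n + g + δ)_U) ]^1.4286.
s_E/(n + g + δ)_E = 0.16/0.095 = 1.6842; s_U/(n + g + δ)_U = 0.16/0.121 = 1.3223.
Ratio = (1.6842/1.3223)^1.4286 = 1.2737^1.4286 ≈ 1.4129

ratio ≈ 1.413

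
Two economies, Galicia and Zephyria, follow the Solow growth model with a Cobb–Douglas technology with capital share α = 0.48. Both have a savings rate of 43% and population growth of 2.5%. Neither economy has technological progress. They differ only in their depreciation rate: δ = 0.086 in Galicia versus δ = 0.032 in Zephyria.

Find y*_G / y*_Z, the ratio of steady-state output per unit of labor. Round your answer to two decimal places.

ratio ≈ 0.54

Steady-state y* = [s/(n + δ)]^(α/(1−α)), so the ratio is [ (s_G/(n + δ)_G) / (s_Z/(n + δ)_Z) ]^0.9231.
s_G/(n + δ)_G = 0.43/0.111 = 3.8739; s_Z/(n + δ)_Z = 0.43/0.057 = 7.5439.
Ratio = (3.8739/7.5439)^0.9231 = 0.5135^0.9231 ≈ 0.5405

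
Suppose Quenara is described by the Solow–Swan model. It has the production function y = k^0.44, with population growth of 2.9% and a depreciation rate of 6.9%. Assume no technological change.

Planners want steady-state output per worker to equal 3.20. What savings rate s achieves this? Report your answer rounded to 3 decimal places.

s ≈ 0.431

At the steady state, Δk = 0, so s·k^α = (n + δ)·k.
Since y* = [s/(n + δ)]^(α/(1−α)), we have s/(n + δ) = (y*)^((1−α)/α) = 3.20^1.2727 = 4.3944.
Therefore s = 4.3944 × (n + δ) = 4.3944 × 0.098 = 0.4307.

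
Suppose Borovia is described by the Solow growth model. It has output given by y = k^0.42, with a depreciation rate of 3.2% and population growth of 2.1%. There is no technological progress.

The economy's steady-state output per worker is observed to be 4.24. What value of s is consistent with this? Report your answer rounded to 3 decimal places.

s ≈ 0.390

Steady state requires s·f(k) = (n + δ)·k, i.e. s·k^α = (n + δ)·k.
Since y* = [s/(n + δ)]^(α/(1−α)), we have s/(n + δ) = (y*)^((1−α)/α) = 4.24^1.381 = 7.3518.
Therefore s = 7.3518 × (n + δ) = 7.3518 × 0.053 = 0.3896.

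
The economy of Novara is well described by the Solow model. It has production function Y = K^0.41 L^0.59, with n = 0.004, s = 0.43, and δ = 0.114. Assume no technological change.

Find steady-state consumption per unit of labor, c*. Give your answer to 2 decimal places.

In steady state, investment equals break-even investment: s·k^α = (n + δ)·k.
Rearranging, k^(1−α) = s / (n + δ).
k^0.59 = 0.43 / (0.004 + 0.114) = 0.43 / 0.118 = 3.6441
k* = 3.6441^(1/0.59) ≈ 8.9505
y* = (k*)^α = 8.9505^0.41 ≈ 2.4562
c* = (1 − s)·y* = (1 − 0.43) × 2.4562 ≈ 1.4000

c* = 1.40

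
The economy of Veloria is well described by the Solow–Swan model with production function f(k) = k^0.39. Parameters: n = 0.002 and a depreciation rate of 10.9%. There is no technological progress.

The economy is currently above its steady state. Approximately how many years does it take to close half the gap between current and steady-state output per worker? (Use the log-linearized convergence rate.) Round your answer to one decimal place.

t_½ ≈ 10.2 years

Near the steady state the convergence rate is λ = (1 − α)(n + δ).
λ = (1 − 0.39) × 0.111 = 0.61 × 0.111 = 0.06771
Half-life = ln 2 / λ = 0.6931 / 0.06771 ≈ 10.24 years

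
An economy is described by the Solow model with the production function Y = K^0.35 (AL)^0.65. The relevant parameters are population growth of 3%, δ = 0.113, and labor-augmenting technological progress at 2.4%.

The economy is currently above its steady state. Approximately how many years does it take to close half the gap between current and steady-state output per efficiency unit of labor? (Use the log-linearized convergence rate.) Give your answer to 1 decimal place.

about 6.4 years

Near the steady state the convergence rate is λ = (1 − α)(n + g + δ).
λ = (1 − 0.35) × 0.167 = 0.65 × 0.167 = 0.10855
Half-life = ln 2 / λ = 0.6931 / 0.10855 ≈ 6.39 years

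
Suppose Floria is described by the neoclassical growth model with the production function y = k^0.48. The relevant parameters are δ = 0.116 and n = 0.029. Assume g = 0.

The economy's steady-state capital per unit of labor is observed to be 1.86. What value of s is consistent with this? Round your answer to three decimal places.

s ≈ 0.200

Steady state requires s·f(k) = (n + δ)·k, i.e. s·k^α = (n + δ)·k.
So s / (n + δ) = (k*)^(1−α) = 1.86^0.52 = 1.3809.
Therefore s = 1.3809 × (n + δ) = 1.3809 × 0.145 = 0.2002.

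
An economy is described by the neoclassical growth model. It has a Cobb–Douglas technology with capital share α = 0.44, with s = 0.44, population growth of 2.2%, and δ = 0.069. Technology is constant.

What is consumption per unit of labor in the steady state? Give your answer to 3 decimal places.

Steady state requires s·f(k) = (n + δ)·k, i.e. s·k^α = (n + δ)·k.
Rearranging, k^(1−α) = s / (n + δ).
k^0.56 = 0.44 / (0.022 + 0.069) = 0.44 / 0.091 = 4.8352
k* = 4.8352^(1/0.56) ≈ 16.6789
y* = (k*)^α = 16.6789^0.44 ≈ 3.4495
c* = (1 − s)·y* = (1 − 0.44) × 3.4495 ≈ 1.9317

c* = 1.932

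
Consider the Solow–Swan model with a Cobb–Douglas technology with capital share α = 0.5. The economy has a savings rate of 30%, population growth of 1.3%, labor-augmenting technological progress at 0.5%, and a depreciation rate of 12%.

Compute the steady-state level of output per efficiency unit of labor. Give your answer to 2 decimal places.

Steady state requires s·f(k) = (n + g + δ)·k, i.e. s·k^α = (n + g + δ)·k.
Dividing both sides by k: k^(1−α) = s / (n + g + δ).
k^0.5 = 0.30 / (0.013 + 0.005 + 0.120) = 0.30 / 0.138 = 2.1739
k* = 2.1739^(1/0.5) ≈ 4.7258
y* = (k*)^α = 4.7258^0.5 ≈ 2.1739

y* ≈ 2.17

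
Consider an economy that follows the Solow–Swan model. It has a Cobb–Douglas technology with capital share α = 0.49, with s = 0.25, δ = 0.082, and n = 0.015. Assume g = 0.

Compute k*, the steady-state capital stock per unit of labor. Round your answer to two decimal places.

k* ≈ 6.40

At the steady state, Δk = 0, so s·k^α = (n + δ)·k.
Dividing both sides by k: k^(1−α) = s / (n + δ).
k^0.51 = 0.25 / (0.015 + 0.082) = 0.25 / 0.097 = 2.5773
k* = 2.5773^(1/0.51) ≈ 6.4004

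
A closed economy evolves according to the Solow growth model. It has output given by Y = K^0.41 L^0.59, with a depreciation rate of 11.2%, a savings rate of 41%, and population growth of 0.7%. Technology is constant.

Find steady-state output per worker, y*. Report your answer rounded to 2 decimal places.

y* ≈ 2.36

In steady state, investment equals break-even investment: s·k^α = (n + δ)·k.
Dividing both sides by k: k^(1−α) = s / (n + δ).
k^0.59 = 0.41 / (0.007 + 0.112) = 0.41 / 0.119 = 3.4454
k* = 3.4454^(1/0.59) ≈ 8.1391
y* = (k*)^α = 8.1391^0.41 ≈ 2.3623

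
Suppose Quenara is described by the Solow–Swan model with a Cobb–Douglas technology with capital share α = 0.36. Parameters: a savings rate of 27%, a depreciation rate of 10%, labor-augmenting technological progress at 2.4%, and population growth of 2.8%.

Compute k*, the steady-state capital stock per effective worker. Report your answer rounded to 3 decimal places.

k* ≈ 2.454

In steady state, investment equals break-even investment: s·k^α = (n + g + δ)·k.
Dividing both sides by k: k^(1−α) = s / (n + g + δ).
k^0.64 = 0.27 / (0.028 + 0.024 + 0.100) = 0.27 / 0.152 = 1.7763
k* = 1.7763^(1/0.64) ≈ 2.4540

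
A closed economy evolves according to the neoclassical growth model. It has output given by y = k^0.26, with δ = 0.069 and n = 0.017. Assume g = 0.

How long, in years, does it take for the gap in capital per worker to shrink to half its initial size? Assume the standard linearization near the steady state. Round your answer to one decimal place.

Near the steady state the convergence rate is λ = (1 − α)(n + δ).
λ = (1 − 0.26) × 0.086 = 0.74 × 0.086 = 0.06364
Half-life = ln 2 / λ = 0.6931 / 0.06364 ≈ 10.89 years

half-life ≈ 10.9 years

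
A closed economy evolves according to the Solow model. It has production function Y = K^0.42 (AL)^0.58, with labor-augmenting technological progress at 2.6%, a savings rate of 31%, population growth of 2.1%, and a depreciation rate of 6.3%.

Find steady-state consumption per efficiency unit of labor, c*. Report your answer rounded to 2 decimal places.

Steady state requires s·f(k) = (n + g + δ)·k, i.e. s·k^α = (n + g + δ)·k.
Dividing both sides by k: k^(1−α) = s / (n + g + δ).
k^0.58 = 0.31 / (0.021 + 0.026 + 0.063) = 0.31 / 0.110 = 2.8182
k* = 2.8182^(1/0.58) ≈ 5.9678
y* = (k*)^α = 5.9678^0.42 ≈ 2.1176
c* = (1 − s)·y* = (1 − 0.31) × 2.1176 ≈ 1.4611

c* ≈ 1.46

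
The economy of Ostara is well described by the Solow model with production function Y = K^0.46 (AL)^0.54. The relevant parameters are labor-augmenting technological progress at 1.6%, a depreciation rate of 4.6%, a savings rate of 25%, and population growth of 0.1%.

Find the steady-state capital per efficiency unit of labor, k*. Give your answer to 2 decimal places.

k* = 12.84

In steady state, investment equals break-even investment: s·k^α = (n + g + δ)·k.
Dividing both sides by k: k^(1−α) = s / (n + g + δ).
k^0.54 = 0.25 / (0.001 + 0.016 + 0.046) = 0.25 / 0.063 = 3.9683
k* = 3.9683^(1/0.54) ≈ 12.8389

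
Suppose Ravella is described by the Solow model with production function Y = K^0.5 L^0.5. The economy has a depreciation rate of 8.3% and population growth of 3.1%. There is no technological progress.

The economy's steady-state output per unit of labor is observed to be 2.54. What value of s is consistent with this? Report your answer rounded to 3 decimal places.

Steady state requires s·f(k) = (n + δ)·k, i.e. s·k^α = (n + δ)·k.
Since y* = [s/(n + δ)]^(α/(1−α)), we have s/(n + δ) = (y*)^((1−α)/α) = 2.54^1 = 2.5400.
Therefore s = 2.5400 × (n + δ) = 2.5400 × 0.114 = 0.2896.

s ≈ 0.290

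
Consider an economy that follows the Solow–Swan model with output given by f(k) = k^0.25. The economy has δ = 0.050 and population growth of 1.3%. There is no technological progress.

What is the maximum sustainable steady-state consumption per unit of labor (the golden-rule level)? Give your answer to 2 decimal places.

At the golden rule, f'(k) = n + δ, so α·k^(α−1) = n + δ and k_gold = (α/(n + δ))^(1/(1−α)).
k_gold = (0.25/0.063)^(1/0.75) = 3.9683^1.3333 ≈ 6.2823
c_gold = f(k_gold) − (n + δ)·k_gold = 1.5832 − 0.063×6.2823 ≈ 1.1874

c_gold ≈ 1.19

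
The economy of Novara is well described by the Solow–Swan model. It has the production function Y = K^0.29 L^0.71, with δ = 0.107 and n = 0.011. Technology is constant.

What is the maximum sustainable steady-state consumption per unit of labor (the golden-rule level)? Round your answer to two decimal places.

c_gold ≈ 1.03

At the golden rule, f'(k) = n + δ, so α·k^(α−1) = n + δ and k_gold = (α/(n + δ))^(1/(1−α)).
k_gold = (0.29/0.118)^(1/0.71) = 2.4576^1.4085 ≈ 3.5484
c_gold = f(k_gold) − (n + δ)·k_gold = 1.4438 − 0.118×3.5484 ≈ 1.0251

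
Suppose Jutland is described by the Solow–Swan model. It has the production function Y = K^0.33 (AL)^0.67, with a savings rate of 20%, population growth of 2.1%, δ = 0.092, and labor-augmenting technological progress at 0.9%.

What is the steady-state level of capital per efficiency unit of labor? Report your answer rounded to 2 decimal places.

At the steady state, Δk = 0, so s·k^α = (n + g + δ)·k.
Dividing both sides by k: k^(1−α) = s / (n + g + δ).
k^0.67 = 0.20 / (0.021 + 0.009 + 0.092) = 0.20 / 0.122 = 1.6393
k* = 1.6393^(1/0.67) ≈ 2.0912

k* ≈ 2.09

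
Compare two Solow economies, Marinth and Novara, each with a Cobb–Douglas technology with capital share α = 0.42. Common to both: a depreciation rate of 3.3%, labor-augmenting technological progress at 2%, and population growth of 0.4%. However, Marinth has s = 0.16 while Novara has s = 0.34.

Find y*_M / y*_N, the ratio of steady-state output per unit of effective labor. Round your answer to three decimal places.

ratio ≈ 0.579

Steady-state y* = [s/(n + g + δ)]^(α/(1−α)), so the ratio is [ (s_M/(n + g + δ)_M) / (s_N/(n + g + δ)_N) ]^0.7241.
s_M/(n + g + δ)_M = 0.16/0.057 = 2.8070; s_N/(n + g + δ)_N = 0.34/0.057 = 5.9649.
Ratio = (2.8070/5.9649)^0.7241 = 0.4706^0.7241 ≈ 0.5794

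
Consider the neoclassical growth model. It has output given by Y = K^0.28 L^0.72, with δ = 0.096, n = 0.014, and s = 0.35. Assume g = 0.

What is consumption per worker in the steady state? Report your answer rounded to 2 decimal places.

c* = 1.02

Steady state requires s·f(k) = (n + δ)·k, i.e. s·k^α = (n + δ)·k.
Dividing both sides by k: k^(1−α) = s / (n + δ).
k^0.72 = 0.35 / (0.014 + 0.096) = 0.35 / 0.110 = 3.1818
k* = 3.1818^(1/0.72) ≈ 4.9906
y* = (k*)^α = 4.9906^0.28 ≈ 1.5685
c* = (1 − s)·y* = (1 − 0.35) × 1.5685 ≈ 1.0195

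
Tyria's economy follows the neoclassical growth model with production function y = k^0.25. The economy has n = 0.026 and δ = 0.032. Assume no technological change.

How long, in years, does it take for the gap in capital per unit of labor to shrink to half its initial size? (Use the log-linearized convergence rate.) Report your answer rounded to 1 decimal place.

Near the steady state the convergence rate is λ = (1 − α)(n + δ).
λ = (1 − 0.25) × 0.058 = 0.75 × 0.058 = 0.0435
Half-life = ln 2 / λ = 0.6931 / 0.0435 ≈ 15.93 years

about 15.9 years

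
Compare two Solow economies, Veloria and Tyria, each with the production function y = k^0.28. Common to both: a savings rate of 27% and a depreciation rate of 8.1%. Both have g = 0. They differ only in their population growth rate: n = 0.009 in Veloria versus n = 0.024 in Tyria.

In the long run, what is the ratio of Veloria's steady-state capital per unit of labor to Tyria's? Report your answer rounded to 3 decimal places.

ratio ≈ 1.239

Steady-state k* = [s/(n + δ)]^(1/(1−α)), so the ratio is [ (s_V/(n + δ)_V) / (s_T/(n + δ)_T) ]^1.3889.
s_V/(n + δ)_V = 0.27/0.090 = 3.0000; s_T/(n + δ)_T = 0.27/0.105 = 2.5714.
Ratio = (3.0000/2.5714)^1.3889 = 1.1667^1.3889 ≈ 1.2388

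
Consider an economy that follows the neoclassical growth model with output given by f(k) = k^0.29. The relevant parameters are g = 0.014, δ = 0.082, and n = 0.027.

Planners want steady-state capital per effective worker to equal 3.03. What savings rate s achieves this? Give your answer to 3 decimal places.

Steady state requires s·f(k) = (n + g + δ)·k, i.e. s·k^α = (n + g + δ)·k.
So s / (n + g + δ) = (k*)^(1−α) = 3.03^0.71 = 2.1970.
Therefore s = 2.1970 × (n + g + δ) = 2.1970 × 0.123 = 0.2702.

s ≈ 0.270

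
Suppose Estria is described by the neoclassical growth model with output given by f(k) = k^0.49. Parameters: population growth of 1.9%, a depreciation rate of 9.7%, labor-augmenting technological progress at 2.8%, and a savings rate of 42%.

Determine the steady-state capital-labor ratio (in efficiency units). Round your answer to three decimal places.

k* = 8.157

At the steady state, Δk = 0, so s·k^α = (n + g + δ)·k.
Dividing both sides by k: k^(1−α) = s / (n + g + δ).
k^0.51 = 0.42 / (0.019 + 0.028 + 0.097) = 0.42 / 0.144 = 2.9167
k* = 2.9167^(1/0.51) ≈ 8.1574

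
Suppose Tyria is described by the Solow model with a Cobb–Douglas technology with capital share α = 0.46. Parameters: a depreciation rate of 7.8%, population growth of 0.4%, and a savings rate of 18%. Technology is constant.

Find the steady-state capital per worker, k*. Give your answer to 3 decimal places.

k* = 4.289

Steady state requires s·f(k) = (n + δ)·k, i.e. s·k^α = (n + δ)·k.
Dividing both sides by k: k^(1−α) = s / (n + δ).
k^0.54 = 0.18 / (0.004 + 0.078) = 0.18 / 0.082 = 2.1951
k* = 2.1951^(1/0.54) ≈ 4.2887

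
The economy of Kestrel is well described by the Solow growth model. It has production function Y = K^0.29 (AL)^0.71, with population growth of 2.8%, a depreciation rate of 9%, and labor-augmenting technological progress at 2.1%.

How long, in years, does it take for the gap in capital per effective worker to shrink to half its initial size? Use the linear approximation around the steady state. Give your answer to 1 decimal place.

half-life ≈ 7.0 years

Near the steady state the convergence rate is λ = (1 − α)(n + g + δ).
λ = (1 − 0.29) × 0.139 = 0.71 × 0.139 = 0.09869
Half-life = ln 2 / λ = 0.6931 / 0.09869 ≈ 7.02 years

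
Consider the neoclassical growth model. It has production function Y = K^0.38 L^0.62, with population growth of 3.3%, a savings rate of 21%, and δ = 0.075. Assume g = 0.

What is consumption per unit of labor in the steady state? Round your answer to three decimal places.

At the steady state, Δk = 0, so s·k^α = (n + δ)·k.
Dividing both sides by k: k^(1−α) = s / (n + δ).
k^0.62 = 0.21 / (0.033 + 0.075) = 0.21 / 0.108 = 1.9444
k* = 1.9444^(1/0.62) ≈ 2.9227
y* = (k*)^α = 2.9227^0.38 ≈ 1.5031
c* = (1 − s)·y* = (1 − 0.21) × 1.5031 ≈ 1.1874

c* = 1.187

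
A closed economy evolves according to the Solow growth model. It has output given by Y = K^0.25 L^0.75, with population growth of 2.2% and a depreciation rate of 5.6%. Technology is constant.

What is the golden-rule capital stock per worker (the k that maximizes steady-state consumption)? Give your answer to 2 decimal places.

The golden rule sets f'(k) = n + δ, i.e. α·k^(α−1) = n + δ.
So k^(1−α) = α / (n + δ) = 0.25 / 0.078 = 3.2051.
k_gold = 3.2051^(1/0.75) ≈ 4.7256

k_gold ≈ 4.73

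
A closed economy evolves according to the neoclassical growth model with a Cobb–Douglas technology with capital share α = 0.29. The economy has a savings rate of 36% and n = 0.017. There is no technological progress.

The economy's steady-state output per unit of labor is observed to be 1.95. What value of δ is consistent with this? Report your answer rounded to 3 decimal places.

In steady state, investment equals break-even investment: s·k^α = (n + δ)·k.
Since y* = [s/(n + δ)]^(α/(1−α)), we have s/(n + δ) = (y*)^((1−α)/α) = 1.95^2.4483 = 5.1297.
Therefore n + δ = s / 5.1297 = 0.36 / 5.1297 = 0.0702, so δ = 0.0702 − 0.017 = 0.0532.

δ ≈ 0.053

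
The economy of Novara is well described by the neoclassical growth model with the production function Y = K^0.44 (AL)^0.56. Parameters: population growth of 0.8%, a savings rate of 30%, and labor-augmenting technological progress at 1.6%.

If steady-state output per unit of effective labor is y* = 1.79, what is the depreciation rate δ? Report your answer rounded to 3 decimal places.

At the steady state, Δk = 0, so s·k^α = (n + g + δ)·k.
Since y* = [s/(n + g + δ)]^(α/(1−α)), we have s/(n + g + δ) = (y*)^((1−α)/α) = 1.79^1.2727 = 2.0980.
Therefore n + g + δ = s / 2.0980 = 0.30 / 2.0980 = 0.1430, so δ = 0.1430 − 0.024 = 0.1190.

δ ≈ 0.119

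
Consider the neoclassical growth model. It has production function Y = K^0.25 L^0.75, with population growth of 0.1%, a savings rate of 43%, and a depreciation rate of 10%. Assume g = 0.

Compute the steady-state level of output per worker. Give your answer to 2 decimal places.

Steady state requires s·f(k) = (n + δ)·k, i.e. s·k^α = (n + δ)·k.
Dividing both sides by k: k^(1−α) = s / (n + δ).
k^0.75 = 0.43 / (0.001 + 0.100) = 0.43 / 0.101 = 4.2574
k* = 4.2574^(1/0.75) ≈ 6.9002
y* = (k*)^α = 6.9002^0.25 ≈ 1.6207

y* = 1.62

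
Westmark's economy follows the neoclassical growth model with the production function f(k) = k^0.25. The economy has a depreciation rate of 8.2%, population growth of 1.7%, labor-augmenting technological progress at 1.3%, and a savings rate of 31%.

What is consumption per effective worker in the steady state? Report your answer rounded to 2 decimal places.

In steady state, investment equals break-even investment: s·k^α = (n + g + δ)·k.
Dividing both sides by k: k^(1−α) = s / (n + g + δ).
k^0.75 = 0.31 / (0.017 + 0.013 + 0.082) = 0.31 / 0.112 = 2.7679
k* = 2.7679^(1/0.75) ≈ 3.8863
y* = (k*)^α = 3.8863^0.25 ≈ 1.4041
c* = (1 − s)·y* = (1 − 0.31) × 1.4041 ≈ 0.9688

c* = 0.97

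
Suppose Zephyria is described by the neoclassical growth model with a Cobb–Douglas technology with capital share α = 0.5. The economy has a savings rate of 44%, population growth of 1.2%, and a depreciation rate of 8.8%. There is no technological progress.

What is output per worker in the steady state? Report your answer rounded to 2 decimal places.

y* ≈ 4.40

Steady state requires s·f(k) = (n + δ)·k, i.e. s·k^α = (n + δ)·k.
Dividing both sides by k: k^(1−α) = s / (n + δ).
k^0.5 = 0.44 / (0.012 + 0.088) = 0.44 / 0.100 = 4.4000
k* = 4.4000^(1/0.5) ≈ 19.3600
y* = (k*)^α = 19.3600^0.5 ≈ 4.4000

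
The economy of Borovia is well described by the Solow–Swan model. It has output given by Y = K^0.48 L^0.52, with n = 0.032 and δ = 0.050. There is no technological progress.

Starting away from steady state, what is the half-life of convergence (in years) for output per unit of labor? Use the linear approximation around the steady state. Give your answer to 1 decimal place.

about 16.3 years

Near the steady state the convergence rate is λ = (1 − α)(n + δ).
λ = (1 − 0.48) × 0.082 = 0.52 × 0.082 = 0.04264
Half-life = ln 2 / λ = 0.6931 / 0.04264 ≈ 16.25 years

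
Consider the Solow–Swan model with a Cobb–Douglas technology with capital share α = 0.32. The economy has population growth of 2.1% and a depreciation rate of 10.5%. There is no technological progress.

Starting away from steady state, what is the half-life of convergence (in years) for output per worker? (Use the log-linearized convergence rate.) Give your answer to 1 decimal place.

t_½ ≈ 8.1 years

Near the steady state the convergence rate is λ = (1 − α)(n + δ).
λ = (1 − 0.32) × 0.126 = 0.68 × 0.126 = 0.08568
Half-life = ln 2 / λ = 0.6931 / 0.08568 ≈ 8.09 years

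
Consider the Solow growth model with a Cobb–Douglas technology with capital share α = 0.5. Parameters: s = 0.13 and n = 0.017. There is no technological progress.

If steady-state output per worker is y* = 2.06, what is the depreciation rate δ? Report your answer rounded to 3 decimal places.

Steady state requires s·f(k) = (n + δ)·k, i.e. s·k^α = (n + δ)·k.
Since y* = [s/(n + δ)]^(α/(1−α)), we have s/(n + δ) = (y*)^((1−α)/α) = 2.06^1 = 2.0600.
Therefore n + δ = s / 2.0600 = 0.13 / 2.0600 = 0.0631, so δ = 0.0631 − 0.017 = 0.0461.

δ ≈ 0.046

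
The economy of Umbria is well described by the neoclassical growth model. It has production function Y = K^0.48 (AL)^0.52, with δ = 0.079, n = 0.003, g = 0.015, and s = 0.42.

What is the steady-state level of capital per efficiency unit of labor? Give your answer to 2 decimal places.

In steady state, investment equals break-even investment: s·k^α = (n + g + δ)·k.
Dividing both sides by k: k^(1−α) = s / (n + g + δ).
k^0.52 = 0.42 / (0.003 + 0.015 + 0.079) = 0.42 / 0.097 = 4.3299
k* = 4.3299^(1/0.52) ≈ 16.7493

k* = 16.75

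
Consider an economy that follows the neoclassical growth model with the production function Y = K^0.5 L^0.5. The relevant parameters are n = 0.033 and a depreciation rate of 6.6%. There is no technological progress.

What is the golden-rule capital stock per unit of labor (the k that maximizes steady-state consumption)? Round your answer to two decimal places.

k_gold ≈ 25.51

The golden rule sets f'(k) = n + δ, i.e. α·k^(α−1) = n + δ.
So k^(1−α) = α / (n + δ) = 0.5 / 0.099 = 5.0505.
k_gold = 5.0505^(1/0.5) ≈ 25.5076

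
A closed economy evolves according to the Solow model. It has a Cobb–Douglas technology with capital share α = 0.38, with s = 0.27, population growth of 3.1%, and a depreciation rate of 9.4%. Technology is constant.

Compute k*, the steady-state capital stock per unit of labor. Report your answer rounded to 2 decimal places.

In steady state, investment equals break-even investment: s·k^α = (n + δ)·k.
Dividing both sides by k: k^(1−α) = s / (n + δ).
k^0.62 = 0.27 / (0.031 + 0.094) = 0.27 / 0.125 = 2.1600
k* = 2.1600^(1/0.62) ≈ 3.4629

k* = 3.46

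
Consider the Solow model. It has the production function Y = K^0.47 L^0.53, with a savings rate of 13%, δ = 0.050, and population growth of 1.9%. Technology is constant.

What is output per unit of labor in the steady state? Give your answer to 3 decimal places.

In steady state, investment equals break-even investment: s·k^α = (n + δ)·k.
Rearranging, k^(1−α) = s / (n + δ).
k^0.53 = 0.13 / (0.019 + 0.050) = 0.13 / 0.069 = 1.8841
k* = 1.8841^(1/0.53) ≈ 3.3042
y* = (k*)^α = 3.3042^0.47 ≈ 1.7537

y* ≈ 1.754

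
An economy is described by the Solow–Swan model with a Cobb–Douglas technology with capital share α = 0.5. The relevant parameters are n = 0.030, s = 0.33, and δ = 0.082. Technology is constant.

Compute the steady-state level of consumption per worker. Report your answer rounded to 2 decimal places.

In steady state, investment equals break-even investment: s·k^α = (n + δ)·k.
Rearranging, k^(1−α) = s / (n + δ).
k^0.5 = 0.33 / (0.030 + 0.082) = 0.33 / 0.112 = 2.9464
k* = 2.9464^(1/0.5) ≈ 8.6813
y* = (k*)^α = 8.6813^0.5 ≈ 2.9464
c* = (1 − s)·y* = (1 − 0.33) × 2.9464 ≈ 1.9741

c* = 1.97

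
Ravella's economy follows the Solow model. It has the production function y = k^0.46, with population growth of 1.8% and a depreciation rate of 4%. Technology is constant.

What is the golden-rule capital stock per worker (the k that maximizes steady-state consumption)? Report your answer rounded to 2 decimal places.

The golden rule sets f'(k) = n + δ, i.e. α·k^(α−1) = n + δ.
So k^(1−α) = α / (n + δ) = 0.46 / 0.058 = 7.9310.
k_gold = 7.9310^(1/0.54) ≈ 46.2831

k_gold ≈ 46.28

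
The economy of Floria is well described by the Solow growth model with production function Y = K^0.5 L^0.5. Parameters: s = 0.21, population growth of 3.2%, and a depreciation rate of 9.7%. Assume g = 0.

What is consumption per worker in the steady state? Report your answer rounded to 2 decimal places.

In steady state, investment equals break-even investment: s·k^α = (n + δ)·k.
Rearranging, k^(1−α) = s / (n + δ).
k^0.5 = 0.21 / (0.032 + 0.097) = 0.21 / 0.129 = 1.6279
k* = 1.6279^(1/0.5) ≈ 2.6501
y* = (k*)^α = 2.6501^0.5 ≈ 1.6279
c* = (1 − s)·y* = (1 − 0.21) × 1.6279 ≈ 1.2860

c* ≈ 1.29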